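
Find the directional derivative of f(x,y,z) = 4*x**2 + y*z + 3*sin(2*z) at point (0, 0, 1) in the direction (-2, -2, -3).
-2*sqrt(17)*(9*cos(2) + 1)/17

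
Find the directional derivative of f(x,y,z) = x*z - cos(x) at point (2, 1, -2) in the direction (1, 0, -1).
sqrt(2)*(-4 + sin(2))/2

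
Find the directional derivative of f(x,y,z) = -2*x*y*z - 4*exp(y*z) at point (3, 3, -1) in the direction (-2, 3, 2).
6*sqrt(17)*(-5*exp(3) - 2)*exp(-3)/17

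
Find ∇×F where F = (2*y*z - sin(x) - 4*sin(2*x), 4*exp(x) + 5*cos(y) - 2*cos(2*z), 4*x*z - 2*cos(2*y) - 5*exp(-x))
(4*sin(2*y) - 4*sin(2*z), 2*y - 4*z - 5*exp(-x), -2*z + 4*exp(x))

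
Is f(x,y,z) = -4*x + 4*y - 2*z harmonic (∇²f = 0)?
Yes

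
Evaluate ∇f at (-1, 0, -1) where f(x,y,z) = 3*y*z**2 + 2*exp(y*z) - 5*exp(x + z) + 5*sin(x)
(-5*exp(-2) + 5*cos(1), 1, -5*exp(-2))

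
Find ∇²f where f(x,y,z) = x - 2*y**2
-4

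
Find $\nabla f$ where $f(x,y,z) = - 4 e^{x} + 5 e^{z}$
(-4*exp(x), 0, 5*exp(z))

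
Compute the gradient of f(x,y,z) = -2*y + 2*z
(0, -2, 2)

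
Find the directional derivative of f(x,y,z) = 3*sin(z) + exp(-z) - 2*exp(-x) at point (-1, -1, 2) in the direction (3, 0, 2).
2*sqrt(13)*(3*exp(2)*cos(2) - 1 + 3*exp(3))*exp(-2)/13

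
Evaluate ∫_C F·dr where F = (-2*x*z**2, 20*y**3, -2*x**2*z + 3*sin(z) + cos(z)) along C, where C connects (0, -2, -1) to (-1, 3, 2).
sin(1) + sin(2) - 3*cos(2) + 3*cos(1) + 321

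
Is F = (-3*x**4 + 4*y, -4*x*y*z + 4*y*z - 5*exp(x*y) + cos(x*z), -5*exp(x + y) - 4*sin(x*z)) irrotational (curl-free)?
No, ∇×F = (4*x*y + x*sin(x*z) - 4*y - 5*exp(x + y), 4*z*cos(x*z) + 5*exp(x + y), -4*y*z - 5*y*exp(x*y) - z*sin(x*z) - 4)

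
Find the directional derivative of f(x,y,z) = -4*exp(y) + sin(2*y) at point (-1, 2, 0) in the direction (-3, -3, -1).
6*sqrt(19)*(-cos(4) + 2*exp(2))/19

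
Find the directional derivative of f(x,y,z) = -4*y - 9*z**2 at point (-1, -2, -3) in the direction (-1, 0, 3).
81*sqrt(10)/5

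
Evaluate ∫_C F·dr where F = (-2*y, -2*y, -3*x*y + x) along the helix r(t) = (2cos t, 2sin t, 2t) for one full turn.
8*pi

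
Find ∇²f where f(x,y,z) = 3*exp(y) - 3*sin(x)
3*exp(y) + 3*sin(x)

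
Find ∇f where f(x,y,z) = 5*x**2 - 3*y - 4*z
(10*x, -3, -4)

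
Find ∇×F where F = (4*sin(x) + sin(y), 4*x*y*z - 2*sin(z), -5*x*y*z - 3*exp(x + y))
(-4*x*y - 5*x*z - 3*exp(x + y) + 2*cos(z), 5*y*z + 3*exp(x + y), 4*y*z - cos(y))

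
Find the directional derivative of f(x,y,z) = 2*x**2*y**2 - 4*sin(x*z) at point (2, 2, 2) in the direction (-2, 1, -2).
-32/3 + 32*cos(4)/3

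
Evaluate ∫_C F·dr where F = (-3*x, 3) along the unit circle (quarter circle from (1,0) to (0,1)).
9/2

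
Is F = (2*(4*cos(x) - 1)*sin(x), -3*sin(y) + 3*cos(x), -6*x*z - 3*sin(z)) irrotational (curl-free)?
No, ∇×F = (0, 6*z, -3*sin(x))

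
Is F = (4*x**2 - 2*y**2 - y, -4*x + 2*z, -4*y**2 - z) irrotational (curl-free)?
No, ∇×F = (-8*y - 2, 0, 4*y - 3)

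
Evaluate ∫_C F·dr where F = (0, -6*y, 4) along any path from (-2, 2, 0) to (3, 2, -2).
-8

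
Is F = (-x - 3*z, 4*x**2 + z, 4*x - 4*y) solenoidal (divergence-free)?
No, ∇·F = -1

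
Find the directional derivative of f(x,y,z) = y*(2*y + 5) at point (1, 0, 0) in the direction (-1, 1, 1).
5*sqrt(3)/3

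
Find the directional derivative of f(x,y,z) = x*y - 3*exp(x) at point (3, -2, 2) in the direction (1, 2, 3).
sqrt(14)*(4 - 3*exp(3))/14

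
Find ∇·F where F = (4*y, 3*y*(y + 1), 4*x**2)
6*y + 3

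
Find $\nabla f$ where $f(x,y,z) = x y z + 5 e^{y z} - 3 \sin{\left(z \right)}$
(y*z, z*(x + 5*exp(y*z)), x*y + 5*y*exp(y*z) - 3*cos(z))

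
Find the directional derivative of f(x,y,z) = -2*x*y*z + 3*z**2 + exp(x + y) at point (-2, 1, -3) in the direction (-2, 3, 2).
sqrt(17)*(1 - 76*E)*exp(-1)/17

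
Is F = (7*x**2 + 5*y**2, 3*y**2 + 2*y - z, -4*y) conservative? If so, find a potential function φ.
No, ∇×F = (-3, 0, -10*y) ≠ 0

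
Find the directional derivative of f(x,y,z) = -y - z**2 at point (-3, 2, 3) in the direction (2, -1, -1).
7*sqrt(6)/6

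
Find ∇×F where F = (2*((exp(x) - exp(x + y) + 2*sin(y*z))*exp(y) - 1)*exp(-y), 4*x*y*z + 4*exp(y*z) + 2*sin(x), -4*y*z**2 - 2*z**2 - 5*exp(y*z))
(-4*x*y - 4*y*exp(y*z) - 4*z**2 - 5*z*exp(y*z), 4*y*cos(y*z), 4*y*z - 4*z*cos(y*z) + 2*exp(x + y) + 2*cos(x) - 2*exp(-y))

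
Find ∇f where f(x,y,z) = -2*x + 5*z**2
(-2, 0, 10*z)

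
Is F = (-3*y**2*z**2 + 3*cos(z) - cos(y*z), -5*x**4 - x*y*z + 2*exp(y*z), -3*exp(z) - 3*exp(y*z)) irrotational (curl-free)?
No, ∇×F = (x*y - 2*y*exp(y*z) - 3*z*exp(y*z), -6*y**2*z + y*sin(y*z) - 3*sin(z), -20*x**3 + 6*y*z**2 - y*z - z*sin(y*z))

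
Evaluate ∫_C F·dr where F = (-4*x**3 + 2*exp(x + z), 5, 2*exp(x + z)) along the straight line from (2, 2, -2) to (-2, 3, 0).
2*exp(-2) + 3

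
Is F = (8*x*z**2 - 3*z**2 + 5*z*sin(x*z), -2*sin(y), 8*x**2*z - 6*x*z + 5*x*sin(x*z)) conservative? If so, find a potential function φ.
Yes, F is conservative. φ = 4*x**2*z**2 - 3*x*z**2 + 2*cos(y) - 5*cos(x*z)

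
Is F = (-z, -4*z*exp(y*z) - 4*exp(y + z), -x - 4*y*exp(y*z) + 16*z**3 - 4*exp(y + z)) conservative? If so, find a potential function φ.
Yes, F is conservative. φ = -x*z + 4*z**4 - 4*exp(y*z) - 4*exp(y + z)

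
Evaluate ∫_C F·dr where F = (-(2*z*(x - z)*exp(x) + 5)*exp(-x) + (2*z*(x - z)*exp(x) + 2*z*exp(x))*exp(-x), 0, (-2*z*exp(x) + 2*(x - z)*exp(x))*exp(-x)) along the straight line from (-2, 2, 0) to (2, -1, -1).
-10*sinh(2) - 6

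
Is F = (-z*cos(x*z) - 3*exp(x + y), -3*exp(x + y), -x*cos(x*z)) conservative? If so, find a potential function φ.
Yes, F is conservative. φ = -3*exp(x + y) - sin(x*z)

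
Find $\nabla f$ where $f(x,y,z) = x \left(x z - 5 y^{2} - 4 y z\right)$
(2*x*z - 5*y**2 - 4*y*z, -2*x*(5*y + 2*z), x*(x - 4*y))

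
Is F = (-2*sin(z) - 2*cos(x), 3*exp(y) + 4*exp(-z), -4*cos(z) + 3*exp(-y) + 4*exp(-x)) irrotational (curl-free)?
No, ∇×F = (4*exp(-z) - 3*exp(-y), -2*cos(z) + 4*exp(-x), 0)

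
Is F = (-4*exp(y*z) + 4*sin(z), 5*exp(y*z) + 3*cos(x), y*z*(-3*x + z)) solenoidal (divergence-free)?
No, ∇·F = y*z - y*(3*x - z) + 5*z*exp(y*z)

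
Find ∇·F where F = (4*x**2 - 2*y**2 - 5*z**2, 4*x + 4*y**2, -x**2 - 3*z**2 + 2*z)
8*x + 8*y - 6*z + 2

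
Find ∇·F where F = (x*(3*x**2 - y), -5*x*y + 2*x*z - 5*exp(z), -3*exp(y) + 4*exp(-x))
9*x**2 - 5*x - y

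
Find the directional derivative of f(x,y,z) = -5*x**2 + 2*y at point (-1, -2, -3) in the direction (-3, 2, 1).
-13*sqrt(14)/7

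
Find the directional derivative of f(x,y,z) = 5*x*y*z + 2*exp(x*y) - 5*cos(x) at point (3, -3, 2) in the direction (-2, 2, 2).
sqrt(3)*(-5*exp(9)*sin(3) + 12 + 15*exp(9))*exp(-9)/3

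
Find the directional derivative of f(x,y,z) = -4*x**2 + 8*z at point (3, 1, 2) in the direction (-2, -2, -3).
24*sqrt(17)/17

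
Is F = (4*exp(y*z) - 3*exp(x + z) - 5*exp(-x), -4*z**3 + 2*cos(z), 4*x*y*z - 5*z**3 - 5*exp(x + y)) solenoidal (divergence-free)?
No, ∇·F = 4*x*y - 15*z**2 - 3*exp(x + z) + 5*exp(-x)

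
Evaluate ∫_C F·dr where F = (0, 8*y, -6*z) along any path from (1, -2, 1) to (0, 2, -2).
-9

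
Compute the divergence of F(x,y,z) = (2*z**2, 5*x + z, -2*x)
0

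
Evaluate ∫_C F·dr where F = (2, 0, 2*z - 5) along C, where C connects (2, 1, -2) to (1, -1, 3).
-22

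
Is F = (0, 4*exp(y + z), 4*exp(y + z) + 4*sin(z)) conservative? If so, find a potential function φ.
Yes, F is conservative. φ = 4*exp(y + z) - 4*cos(z)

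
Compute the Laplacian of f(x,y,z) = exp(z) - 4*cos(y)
exp(z) + 4*cos(y)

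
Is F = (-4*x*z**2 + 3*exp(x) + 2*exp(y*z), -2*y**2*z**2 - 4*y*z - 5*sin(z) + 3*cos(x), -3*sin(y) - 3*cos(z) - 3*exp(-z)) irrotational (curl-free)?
No, ∇×F = (4*y**2*z + 4*y - 3*cos(y) + 5*cos(z), -8*x*z + 2*y*exp(y*z), -2*z*exp(y*z) - 3*sin(x))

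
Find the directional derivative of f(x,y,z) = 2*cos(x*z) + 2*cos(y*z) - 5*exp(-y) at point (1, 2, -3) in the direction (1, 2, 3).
5*sqrt(14)*exp(-2)/7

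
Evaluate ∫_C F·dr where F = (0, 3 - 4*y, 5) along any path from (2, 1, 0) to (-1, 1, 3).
15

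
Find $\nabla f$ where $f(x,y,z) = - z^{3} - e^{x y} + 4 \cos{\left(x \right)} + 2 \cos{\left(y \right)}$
(-y*exp(x*y) - 4*sin(x), -x*exp(x*y) - 2*sin(y), -3*z**2)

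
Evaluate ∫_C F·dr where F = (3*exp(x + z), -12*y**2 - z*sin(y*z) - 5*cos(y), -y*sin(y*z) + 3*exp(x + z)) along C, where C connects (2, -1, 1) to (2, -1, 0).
-3*exp(3) - cos(1) + 1 + 3*exp(2)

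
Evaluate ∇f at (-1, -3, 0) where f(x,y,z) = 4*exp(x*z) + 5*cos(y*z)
(0, 0, -4)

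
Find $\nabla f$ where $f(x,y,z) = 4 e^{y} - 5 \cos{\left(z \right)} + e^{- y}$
(0, 4*exp(y) - exp(-y), 5*sin(z))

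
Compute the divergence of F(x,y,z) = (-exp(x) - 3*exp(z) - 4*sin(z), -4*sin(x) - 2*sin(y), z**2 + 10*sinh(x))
2*z - exp(x) - 2*cos(y)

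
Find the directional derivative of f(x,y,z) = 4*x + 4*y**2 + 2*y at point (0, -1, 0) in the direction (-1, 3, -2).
-11*sqrt(14)/7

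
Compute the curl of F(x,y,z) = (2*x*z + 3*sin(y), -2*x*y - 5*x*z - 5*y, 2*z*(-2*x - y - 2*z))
(5*x - 2*z, 2*x + 4*z, -2*y - 5*z - 3*cos(y))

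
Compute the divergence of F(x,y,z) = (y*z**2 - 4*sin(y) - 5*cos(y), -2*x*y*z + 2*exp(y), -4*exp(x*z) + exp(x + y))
-2*x*z - 4*x*exp(x*z) + 2*exp(y)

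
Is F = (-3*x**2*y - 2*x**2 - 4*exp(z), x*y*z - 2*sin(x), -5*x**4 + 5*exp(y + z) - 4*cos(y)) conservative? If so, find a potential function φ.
No, ∇×F = (-x*y + 5*exp(y + z) + 4*sin(y), 20*x**3 - 4*exp(z), 3*x**2 + y*z - 2*cos(x)) ≠ 0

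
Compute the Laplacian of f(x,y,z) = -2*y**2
-4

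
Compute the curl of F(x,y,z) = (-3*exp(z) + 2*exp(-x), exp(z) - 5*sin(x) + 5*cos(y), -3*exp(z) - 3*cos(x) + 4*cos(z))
(-exp(z), -3*exp(z) - 3*sin(x), -5*cos(x))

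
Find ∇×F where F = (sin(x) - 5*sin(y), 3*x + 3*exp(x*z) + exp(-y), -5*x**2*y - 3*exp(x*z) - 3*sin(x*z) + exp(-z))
(x*(-5*x - 3*exp(x*z)), 10*x*y + 3*z*exp(x*z) + 3*z*cos(x*z), 3*z*exp(x*z) + 5*cos(y) + 3)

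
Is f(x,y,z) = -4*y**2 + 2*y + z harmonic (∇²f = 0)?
No, ∇²f = -8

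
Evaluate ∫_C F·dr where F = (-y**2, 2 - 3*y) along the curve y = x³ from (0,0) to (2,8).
-688/7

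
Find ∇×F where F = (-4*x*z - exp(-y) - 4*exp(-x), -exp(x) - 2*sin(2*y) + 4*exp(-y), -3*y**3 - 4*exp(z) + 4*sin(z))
(-9*y**2, -4*x, -exp(x) - exp(-y))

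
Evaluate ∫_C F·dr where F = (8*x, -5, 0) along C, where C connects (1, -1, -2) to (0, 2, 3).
-19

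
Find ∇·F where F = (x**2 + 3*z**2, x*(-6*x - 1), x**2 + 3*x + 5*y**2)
2*x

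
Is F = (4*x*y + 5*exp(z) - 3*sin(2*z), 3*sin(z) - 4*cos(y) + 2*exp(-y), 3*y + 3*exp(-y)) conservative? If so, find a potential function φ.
No, ∇×F = (-3*cos(z) + 3 - 3*exp(-y), 5*exp(z) - 6*cos(2*z), -4*x) ≠ 0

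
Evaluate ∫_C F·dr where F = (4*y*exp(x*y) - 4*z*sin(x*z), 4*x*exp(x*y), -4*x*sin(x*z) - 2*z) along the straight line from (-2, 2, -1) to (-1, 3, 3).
-8 + 4*cos(3) - 4*exp(-4) + 4*exp(-3) - 4*cos(2)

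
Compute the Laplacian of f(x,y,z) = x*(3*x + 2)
6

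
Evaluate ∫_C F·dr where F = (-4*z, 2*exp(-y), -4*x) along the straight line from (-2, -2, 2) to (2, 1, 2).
-32 - 2*exp(-1) + 2*exp(2)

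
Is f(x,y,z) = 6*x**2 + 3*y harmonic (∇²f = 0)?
No, ∇²f = 12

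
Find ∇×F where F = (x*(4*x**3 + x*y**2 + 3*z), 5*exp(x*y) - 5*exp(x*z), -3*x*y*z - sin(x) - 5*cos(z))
(x*(-3*z + 5*exp(x*z)), 3*x + 3*y*z + cos(x), -2*x**2*y + 5*y*exp(x*y) - 5*z*exp(x*z))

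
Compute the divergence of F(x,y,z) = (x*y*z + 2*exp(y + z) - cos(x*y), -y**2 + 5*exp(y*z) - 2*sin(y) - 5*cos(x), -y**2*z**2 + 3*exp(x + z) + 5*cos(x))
-2*y**2*z + y*z + y*sin(x*y) - 2*y + 5*z*exp(y*z) + 3*exp(x + z) - 2*cos(y)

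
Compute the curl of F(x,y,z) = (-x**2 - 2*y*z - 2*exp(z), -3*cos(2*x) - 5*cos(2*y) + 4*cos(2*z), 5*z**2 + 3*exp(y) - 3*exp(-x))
(3*exp(y) + 8*sin(2*z), -2*y - 2*exp(z) - 3*exp(-x), 2*z + 6*sin(2*x))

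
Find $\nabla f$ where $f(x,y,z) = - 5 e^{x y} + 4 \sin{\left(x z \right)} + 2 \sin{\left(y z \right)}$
(-5*y*exp(x*y) + 4*z*cos(x*z), -5*x*exp(x*y) + 2*z*cos(y*z), 4*x*cos(x*z) + 2*y*cos(y*z))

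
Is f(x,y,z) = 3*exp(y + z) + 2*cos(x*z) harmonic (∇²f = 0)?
No, ∇²f = -2*x**2*cos(x*z) - 2*z**2*cos(x*z) + 6*exp(y + z)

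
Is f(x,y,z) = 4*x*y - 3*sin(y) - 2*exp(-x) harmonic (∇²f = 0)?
No, ∇²f = 3*sin(y) - 2*exp(-x)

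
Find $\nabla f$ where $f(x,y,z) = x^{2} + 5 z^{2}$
(2*x, 0, 10*z)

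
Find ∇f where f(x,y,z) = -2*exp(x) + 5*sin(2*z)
(-2*exp(x), 0, 10*cos(2*z))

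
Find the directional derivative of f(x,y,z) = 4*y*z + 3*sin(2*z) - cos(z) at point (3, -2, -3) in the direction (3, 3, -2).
sqrt(22)*(-10 - 6*cos(6) + sin(3))/11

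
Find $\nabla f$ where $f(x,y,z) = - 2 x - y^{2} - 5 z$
(-2, -2*y, -5)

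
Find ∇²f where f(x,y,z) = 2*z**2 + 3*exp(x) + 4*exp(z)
3*exp(x) + 4*exp(z) + 4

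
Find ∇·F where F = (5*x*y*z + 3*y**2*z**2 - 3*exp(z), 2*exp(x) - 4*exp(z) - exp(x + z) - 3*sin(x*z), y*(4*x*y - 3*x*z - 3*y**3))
y*(-3*x + 5*z)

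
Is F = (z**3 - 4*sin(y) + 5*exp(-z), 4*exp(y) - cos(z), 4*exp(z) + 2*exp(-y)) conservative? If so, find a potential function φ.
No, ∇×F = (-sin(z) - 2*exp(-y), 3*z**2 - 5*exp(-z), 4*cos(y)) ≠ 0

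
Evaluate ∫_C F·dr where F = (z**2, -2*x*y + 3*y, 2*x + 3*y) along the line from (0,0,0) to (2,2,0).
2/3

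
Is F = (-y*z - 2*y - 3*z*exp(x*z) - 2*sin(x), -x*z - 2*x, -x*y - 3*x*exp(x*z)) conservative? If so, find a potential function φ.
Yes, F is conservative. φ = -x*y*z - 2*x*y - 3*exp(x*z) + 2*cos(x)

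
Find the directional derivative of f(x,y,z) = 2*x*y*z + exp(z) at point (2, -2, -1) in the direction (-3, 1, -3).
sqrt(19)*(-3 + 8*E)*exp(-1)/19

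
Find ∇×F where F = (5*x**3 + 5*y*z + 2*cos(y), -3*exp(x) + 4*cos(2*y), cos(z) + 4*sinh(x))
(0, 5*y - 4*cosh(x), -5*z - 3*exp(x) + 2*sin(y))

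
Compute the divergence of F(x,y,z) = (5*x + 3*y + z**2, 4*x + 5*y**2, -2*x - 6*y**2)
10*y + 5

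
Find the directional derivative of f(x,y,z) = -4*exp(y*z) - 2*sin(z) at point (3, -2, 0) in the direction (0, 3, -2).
-12*sqrt(13)/13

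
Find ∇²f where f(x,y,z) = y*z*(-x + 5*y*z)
10*y**2 + 10*z**2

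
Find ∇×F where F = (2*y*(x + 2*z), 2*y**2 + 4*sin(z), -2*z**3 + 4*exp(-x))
(-4*cos(z), 4*y + 4*exp(-x), -2*x - 4*z)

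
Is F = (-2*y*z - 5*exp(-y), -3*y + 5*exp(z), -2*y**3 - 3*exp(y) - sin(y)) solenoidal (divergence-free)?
No, ∇·F = -3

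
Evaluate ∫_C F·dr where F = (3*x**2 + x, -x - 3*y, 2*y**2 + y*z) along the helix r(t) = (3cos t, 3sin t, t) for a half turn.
-54 + 15*pi/2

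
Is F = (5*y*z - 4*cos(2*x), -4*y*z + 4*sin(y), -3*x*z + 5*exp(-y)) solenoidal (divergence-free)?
No, ∇·F = -3*x - 4*z + 8*sin(2*x) + 4*cos(y)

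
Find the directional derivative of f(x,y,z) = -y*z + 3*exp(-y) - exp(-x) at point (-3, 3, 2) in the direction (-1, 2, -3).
sqrt(14)*(-exp(6) - 6 + 5*exp(3))*exp(-3)/14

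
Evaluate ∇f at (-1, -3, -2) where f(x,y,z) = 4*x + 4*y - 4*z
(4, 4, -4)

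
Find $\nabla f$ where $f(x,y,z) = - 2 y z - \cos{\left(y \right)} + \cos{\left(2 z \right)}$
(0, -2*z + sin(y), -2*y - 2*sin(2*z))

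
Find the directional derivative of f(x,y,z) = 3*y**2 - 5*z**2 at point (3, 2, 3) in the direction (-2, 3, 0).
36*sqrt(13)/13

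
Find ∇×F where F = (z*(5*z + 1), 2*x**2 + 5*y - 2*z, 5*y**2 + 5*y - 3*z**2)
(10*y + 7, 10*z + 1, 4*x)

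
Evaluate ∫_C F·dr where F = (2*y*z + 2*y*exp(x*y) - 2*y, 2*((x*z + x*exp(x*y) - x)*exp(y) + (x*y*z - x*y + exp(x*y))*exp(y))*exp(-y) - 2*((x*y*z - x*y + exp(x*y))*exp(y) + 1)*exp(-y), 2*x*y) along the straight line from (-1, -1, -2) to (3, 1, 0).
2*(-2*exp(2) + 1 + exp(4))*exp(-1)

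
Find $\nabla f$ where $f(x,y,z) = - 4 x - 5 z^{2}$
(-4, 0, -10*z)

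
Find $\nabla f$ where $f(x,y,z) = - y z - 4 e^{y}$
(0, -z - 4*exp(y), -y)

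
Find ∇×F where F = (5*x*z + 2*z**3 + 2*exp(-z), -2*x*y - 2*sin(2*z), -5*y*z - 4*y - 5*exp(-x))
(-5*z - 8*sin(z)**2, 5*x + 6*z**2 - 2*exp(-z) - 5*exp(-x), -2*y)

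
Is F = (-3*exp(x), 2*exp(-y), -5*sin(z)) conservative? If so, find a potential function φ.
Yes, F is conservative. φ = -3*exp(x) + 5*cos(z) - 2*exp(-y)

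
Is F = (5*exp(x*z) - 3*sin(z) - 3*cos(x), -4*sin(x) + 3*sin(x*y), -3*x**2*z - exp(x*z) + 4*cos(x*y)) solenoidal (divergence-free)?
No, ∇·F = -3*x**2 - x*exp(x*z) + 3*x*cos(x*y) + 5*z*exp(x*z) + 3*sin(x)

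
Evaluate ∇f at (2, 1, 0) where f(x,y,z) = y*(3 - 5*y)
(0, -7, 0)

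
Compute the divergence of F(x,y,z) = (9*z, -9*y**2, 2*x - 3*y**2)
-18*y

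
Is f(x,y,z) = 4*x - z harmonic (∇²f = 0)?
Yes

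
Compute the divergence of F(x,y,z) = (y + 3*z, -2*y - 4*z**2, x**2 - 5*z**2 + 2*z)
-10*z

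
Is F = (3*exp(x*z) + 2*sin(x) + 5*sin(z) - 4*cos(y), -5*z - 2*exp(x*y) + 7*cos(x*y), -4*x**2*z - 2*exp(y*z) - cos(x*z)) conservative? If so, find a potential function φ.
No, ∇×F = (-2*z*exp(y*z) + 5, 8*x*z + 3*x*exp(x*z) - z*sin(x*z) + 5*cos(z), -2*y*exp(x*y) - 7*y*sin(x*y) - 4*sin(y)) ≠ 0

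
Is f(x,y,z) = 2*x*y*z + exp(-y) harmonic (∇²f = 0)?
No, ∇²f = exp(-y)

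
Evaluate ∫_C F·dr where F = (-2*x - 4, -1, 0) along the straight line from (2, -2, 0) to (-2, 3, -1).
11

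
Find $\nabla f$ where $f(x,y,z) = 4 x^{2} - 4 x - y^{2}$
(8*x - 4, -2*y, 0)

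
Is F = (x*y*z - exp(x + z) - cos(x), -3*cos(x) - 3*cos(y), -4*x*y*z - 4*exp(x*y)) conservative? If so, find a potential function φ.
No, ∇×F = (4*x*(-z - exp(x*y)), x*y + 4*y*z + 4*y*exp(x*y) - exp(x + z), -x*z + 3*sin(x)) ≠ 0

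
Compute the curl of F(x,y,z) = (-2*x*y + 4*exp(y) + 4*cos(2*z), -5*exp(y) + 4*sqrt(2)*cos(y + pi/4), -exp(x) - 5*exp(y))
(-5*exp(y), exp(x) - 8*sin(2*z), 2*x - 4*exp(y))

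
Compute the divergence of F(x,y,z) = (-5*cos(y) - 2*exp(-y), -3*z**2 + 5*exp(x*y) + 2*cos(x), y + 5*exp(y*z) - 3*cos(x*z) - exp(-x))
5*x*exp(x*y) + 3*x*sin(x*z) + 5*y*exp(y*z)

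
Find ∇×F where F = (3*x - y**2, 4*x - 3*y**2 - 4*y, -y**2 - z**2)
(-2*y, 0, 2*y + 4)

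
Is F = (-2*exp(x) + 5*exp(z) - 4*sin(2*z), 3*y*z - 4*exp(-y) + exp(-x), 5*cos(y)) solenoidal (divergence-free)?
No, ∇·F = 3*z - 2*exp(x) + 4*exp(-y)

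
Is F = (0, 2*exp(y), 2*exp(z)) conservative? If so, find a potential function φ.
Yes, F is conservative. φ = 2*exp(y) + 2*exp(z)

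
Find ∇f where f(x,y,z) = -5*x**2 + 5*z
(-10*x, 0, 5)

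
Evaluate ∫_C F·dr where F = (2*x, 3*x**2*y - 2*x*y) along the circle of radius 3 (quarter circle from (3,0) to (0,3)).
135/4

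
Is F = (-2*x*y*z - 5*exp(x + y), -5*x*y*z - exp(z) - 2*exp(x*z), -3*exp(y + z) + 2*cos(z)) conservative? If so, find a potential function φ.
No, ∇×F = (5*x*y + 2*x*exp(x*z) + exp(z) - 3*exp(y + z), -2*x*y, 2*x*z - 5*y*z - 2*z*exp(x*z) + 5*exp(x + y)) ≠ 0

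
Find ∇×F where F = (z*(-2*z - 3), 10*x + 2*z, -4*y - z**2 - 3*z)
(-6, -4*z - 3, 10)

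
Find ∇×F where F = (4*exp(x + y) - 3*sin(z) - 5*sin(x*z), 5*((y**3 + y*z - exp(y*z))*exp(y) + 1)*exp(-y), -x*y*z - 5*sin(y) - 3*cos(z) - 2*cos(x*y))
(-x*z + 2*x*sin(x*y) + 5*y*exp(y*z) - 5*y - 5*cos(y), -5*x*cos(x*z) + y*z - 2*y*sin(x*y) - 3*cos(z), -4*exp(x + y))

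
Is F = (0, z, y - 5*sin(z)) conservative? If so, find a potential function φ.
Yes, F is conservative. φ = y*z + 5*cos(z)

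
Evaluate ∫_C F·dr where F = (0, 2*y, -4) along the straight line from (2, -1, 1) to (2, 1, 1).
0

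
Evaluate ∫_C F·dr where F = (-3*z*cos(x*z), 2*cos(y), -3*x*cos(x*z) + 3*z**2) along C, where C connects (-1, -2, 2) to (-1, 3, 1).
-7 - sin(2) + 2*sin(3) + 3*sin(1)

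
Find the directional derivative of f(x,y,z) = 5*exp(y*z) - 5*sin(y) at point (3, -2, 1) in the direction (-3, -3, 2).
5*sqrt(22)*(3*exp(2)*cos(2) - 7)*exp(-2)/22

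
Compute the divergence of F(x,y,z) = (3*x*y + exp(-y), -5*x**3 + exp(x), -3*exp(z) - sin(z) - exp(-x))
3*y - 3*exp(z) - cos(z)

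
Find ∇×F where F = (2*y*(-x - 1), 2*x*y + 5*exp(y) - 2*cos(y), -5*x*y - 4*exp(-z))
(-5*x, 5*y, 2*x + 2*y + 2)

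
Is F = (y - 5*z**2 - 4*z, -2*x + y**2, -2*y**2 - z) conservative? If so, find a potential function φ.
No, ∇×F = (-4*y, -10*z - 4, -3) ≠ 0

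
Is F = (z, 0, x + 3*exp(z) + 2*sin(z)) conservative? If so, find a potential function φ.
Yes, F is conservative. φ = x*z + 3*exp(z) - 2*cos(z)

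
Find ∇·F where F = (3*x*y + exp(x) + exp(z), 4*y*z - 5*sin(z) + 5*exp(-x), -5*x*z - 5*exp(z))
-5*x + 3*y + 4*z + exp(x) - 5*exp(z)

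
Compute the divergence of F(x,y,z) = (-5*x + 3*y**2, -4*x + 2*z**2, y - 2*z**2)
-4*z - 5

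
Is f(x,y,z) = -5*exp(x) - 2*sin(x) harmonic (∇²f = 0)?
No, ∇²f = -5*exp(x) + 2*sin(x)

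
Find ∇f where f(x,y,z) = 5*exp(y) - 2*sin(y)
(0, 5*exp(y) - 2*cos(y), 0)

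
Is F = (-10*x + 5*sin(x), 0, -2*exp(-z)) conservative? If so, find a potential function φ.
Yes, F is conservative. φ = -5*x**2 - 5*cos(x) + 2*exp(-z)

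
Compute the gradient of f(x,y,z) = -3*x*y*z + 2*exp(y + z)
(-3*y*z, -3*x*z + 2*exp(y + z), -3*x*y + 2*exp(y + z))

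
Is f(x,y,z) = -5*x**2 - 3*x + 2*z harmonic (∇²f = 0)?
No, ∇²f = -10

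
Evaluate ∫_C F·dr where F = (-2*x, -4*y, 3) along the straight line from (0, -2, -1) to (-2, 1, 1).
8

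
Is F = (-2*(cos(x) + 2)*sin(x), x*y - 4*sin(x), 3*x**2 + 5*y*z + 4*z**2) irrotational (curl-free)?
No, ∇×F = (5*z, -6*x, y - 4*cos(x))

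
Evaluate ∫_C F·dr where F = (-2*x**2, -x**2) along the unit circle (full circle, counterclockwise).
0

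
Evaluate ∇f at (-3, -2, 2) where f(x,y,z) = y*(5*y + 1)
(0, -19, 0)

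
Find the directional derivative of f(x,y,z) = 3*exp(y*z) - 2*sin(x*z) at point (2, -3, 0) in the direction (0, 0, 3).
-13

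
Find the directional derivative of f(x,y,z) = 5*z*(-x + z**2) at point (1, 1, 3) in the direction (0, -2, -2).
-65*sqrt(2)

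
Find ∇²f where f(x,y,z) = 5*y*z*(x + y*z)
10*y**2 + 10*z**2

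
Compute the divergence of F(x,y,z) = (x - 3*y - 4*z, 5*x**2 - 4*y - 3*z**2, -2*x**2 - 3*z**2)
-6*z - 3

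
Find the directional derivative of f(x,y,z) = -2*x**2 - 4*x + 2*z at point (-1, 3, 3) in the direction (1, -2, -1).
-sqrt(6)/3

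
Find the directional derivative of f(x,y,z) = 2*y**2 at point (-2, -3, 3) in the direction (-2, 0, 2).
0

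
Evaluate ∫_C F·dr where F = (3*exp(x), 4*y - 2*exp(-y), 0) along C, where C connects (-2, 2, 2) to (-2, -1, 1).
-6 - 2*exp(-2) + 2*E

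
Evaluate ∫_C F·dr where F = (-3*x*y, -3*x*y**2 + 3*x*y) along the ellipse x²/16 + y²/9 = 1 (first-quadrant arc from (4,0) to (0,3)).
84 - 81*pi/4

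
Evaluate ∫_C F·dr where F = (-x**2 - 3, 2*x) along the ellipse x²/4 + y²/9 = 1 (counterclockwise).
12*pi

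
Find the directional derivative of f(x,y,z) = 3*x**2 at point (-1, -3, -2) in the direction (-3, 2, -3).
9*sqrt(22)/11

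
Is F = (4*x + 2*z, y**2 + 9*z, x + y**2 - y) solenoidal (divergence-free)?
No, ∇·F = 2*y + 4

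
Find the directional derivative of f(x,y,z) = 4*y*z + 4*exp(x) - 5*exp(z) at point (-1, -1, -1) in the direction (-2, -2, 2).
-3*sqrt(3)*exp(-1)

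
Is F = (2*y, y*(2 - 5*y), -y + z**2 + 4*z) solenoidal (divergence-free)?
No, ∇·F = -10*y + 2*z + 6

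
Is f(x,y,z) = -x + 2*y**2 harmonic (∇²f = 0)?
No, ∇²f = 4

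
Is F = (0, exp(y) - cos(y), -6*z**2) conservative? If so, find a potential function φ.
Yes, F is conservative. φ = -2*z**3 + exp(y) - sin(y)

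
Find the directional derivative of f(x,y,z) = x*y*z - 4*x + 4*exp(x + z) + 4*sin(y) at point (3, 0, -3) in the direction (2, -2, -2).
sqrt(3)/3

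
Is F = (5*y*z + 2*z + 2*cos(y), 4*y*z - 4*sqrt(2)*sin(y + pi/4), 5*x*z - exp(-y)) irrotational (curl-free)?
No, ∇×F = (-4*y + exp(-y), 5*y - 5*z + 2, -5*z + 2*sin(y))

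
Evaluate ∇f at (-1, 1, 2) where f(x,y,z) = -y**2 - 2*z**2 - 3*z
(0, -2, -11)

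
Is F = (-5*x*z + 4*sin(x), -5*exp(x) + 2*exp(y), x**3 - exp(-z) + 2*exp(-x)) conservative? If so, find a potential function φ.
No, ∇×F = (0, -3*x**2 - 5*x + 2*exp(-x), -5*exp(x)) ≠ 0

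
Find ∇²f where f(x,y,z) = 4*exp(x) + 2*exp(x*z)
2*x**2*exp(x*z) + 2*z**2*exp(x*z) + 4*exp(x)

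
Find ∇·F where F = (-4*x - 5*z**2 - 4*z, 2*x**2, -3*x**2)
-4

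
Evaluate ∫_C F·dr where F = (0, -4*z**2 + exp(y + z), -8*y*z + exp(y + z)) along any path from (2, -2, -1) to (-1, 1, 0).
-8 - exp(-3) + E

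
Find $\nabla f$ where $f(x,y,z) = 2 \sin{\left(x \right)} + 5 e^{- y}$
(2*cos(x), -5*exp(-y), 0)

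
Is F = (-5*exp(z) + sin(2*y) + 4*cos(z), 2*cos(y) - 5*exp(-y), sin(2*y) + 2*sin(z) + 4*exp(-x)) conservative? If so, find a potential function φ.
No, ∇×F = (2*cos(2*y), -5*exp(z) - 4*sin(z) + 4*exp(-x), -2*cos(2*y)) ≠ 0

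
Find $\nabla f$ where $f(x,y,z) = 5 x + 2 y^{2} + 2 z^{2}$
(5, 4*y, 4*z)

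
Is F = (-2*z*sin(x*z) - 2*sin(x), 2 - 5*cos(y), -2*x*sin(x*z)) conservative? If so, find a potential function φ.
Yes, F is conservative. φ = 2*y - 5*sin(y) + 2*cos(x) + 2*cos(x*z)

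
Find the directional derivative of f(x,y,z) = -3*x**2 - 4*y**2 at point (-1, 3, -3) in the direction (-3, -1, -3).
6*sqrt(19)/19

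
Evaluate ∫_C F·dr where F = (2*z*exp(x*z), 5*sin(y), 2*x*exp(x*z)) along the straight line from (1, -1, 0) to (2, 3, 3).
-2 + 5*cos(1) - 5*cos(3) + 2*exp(6)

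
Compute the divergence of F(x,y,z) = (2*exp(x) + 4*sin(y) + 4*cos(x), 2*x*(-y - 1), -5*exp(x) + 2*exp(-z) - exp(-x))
-2*x + 2*exp(x) - 4*sin(x) - 2*exp(-z)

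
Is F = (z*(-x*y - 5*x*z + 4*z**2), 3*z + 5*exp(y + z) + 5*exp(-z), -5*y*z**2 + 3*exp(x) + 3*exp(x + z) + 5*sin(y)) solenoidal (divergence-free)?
No, ∇·F = -10*y*z - z*(y + 5*z) + 3*exp(x + z) + 5*exp(y + z)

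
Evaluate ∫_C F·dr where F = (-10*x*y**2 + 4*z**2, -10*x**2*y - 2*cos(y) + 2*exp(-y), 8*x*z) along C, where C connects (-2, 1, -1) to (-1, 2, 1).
-2*sin(2) - 2*exp(-2) + 2*exp(-1) + 2*sin(1) + 4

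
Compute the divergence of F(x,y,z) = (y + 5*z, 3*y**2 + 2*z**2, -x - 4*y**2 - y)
6*y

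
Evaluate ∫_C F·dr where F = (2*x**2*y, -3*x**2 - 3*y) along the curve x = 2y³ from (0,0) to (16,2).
164142/35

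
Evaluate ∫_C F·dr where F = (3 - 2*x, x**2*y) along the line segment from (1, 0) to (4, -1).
-5/4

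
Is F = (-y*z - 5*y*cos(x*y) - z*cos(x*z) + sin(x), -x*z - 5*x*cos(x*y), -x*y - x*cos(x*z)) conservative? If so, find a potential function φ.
Yes, F is conservative. φ = -x*y*z - 5*sin(x*y) - sin(x*z) - cos(x)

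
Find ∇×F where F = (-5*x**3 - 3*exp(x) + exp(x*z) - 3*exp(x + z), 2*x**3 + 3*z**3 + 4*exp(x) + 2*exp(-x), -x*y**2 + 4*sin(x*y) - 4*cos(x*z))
(-2*x*y + 4*x*cos(x*y) - 9*z**2, x*exp(x*z) + y**2 - 4*y*cos(x*y) - 4*z*sin(x*z) - 3*exp(x + z), 6*x**2 + 4*exp(x) - 2*exp(-x))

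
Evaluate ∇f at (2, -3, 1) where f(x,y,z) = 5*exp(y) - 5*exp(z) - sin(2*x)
(-2*cos(4), 5*exp(-3), -5*E)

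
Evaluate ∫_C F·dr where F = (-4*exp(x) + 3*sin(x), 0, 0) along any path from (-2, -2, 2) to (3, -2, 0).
-4*exp(3) + 3*cos(2) + 4*exp(-2) - 3*cos(3)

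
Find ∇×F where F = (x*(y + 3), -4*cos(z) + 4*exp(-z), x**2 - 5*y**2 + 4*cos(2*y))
(-10*y - 8*sin(2*y) - 4*sin(z) + 4*exp(-z), -2*x, -x)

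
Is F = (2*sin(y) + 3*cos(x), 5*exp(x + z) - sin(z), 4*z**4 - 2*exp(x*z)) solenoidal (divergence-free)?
No, ∇·F = -2*x*exp(x*z) + 16*z**3 - 3*sin(x)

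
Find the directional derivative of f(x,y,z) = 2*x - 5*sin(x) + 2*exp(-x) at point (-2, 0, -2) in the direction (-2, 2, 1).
10*cos(2)/3 - 4/3 + 4*exp(2)/3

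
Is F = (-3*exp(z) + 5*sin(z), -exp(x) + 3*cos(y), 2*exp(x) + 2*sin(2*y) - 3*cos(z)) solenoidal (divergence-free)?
No, ∇·F = -3*sin(y) + 3*sin(z)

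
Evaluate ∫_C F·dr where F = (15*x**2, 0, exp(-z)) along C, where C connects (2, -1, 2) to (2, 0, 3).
-(1 - E)*exp(-3)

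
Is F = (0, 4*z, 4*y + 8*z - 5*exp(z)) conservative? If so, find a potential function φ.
Yes, F is conservative. φ = 4*y*z + 4*z**2 - 5*exp(z)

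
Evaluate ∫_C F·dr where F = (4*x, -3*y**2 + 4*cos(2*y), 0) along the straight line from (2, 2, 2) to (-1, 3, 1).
-25 + 2*sin(6) - 2*sin(4)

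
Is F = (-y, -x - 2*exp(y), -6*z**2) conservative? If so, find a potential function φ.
Yes, F is conservative. φ = -x*y - 2*z**3 - 2*exp(y)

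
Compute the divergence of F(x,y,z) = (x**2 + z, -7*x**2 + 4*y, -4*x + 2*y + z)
2*x + 5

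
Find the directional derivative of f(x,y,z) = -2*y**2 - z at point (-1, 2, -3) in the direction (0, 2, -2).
-7*sqrt(2)/2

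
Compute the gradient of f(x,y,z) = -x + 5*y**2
(-1, 10*y, 0)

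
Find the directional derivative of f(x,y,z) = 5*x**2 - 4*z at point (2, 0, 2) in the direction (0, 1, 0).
0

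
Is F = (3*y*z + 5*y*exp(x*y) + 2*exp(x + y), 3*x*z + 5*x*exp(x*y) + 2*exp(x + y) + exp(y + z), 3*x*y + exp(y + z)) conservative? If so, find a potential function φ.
Yes, F is conservative. φ = 3*x*y*z + 5*exp(x*y) + 2*exp(x + y) + exp(y + z)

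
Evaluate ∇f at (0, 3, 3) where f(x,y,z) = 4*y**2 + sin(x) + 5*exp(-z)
(1, 24, -5*exp(-3))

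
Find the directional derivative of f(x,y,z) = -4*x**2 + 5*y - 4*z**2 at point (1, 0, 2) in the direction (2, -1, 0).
-21*sqrt(5)/5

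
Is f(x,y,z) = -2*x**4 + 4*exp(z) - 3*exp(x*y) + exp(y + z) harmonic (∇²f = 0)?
No, ∇²f = -3*x**2*exp(x*y) - 24*x**2 - 3*y**2*exp(x*y) + 4*exp(z) + 2*exp(y + z)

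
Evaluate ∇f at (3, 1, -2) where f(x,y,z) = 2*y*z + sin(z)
(0, -4, cos(2) + 2)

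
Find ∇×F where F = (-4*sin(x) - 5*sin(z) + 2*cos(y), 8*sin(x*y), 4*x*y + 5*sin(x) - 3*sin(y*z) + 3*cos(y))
(4*x - 3*z*cos(y*z) - 3*sin(y), -4*y - 5*cos(x) - 5*cos(z), 8*y*cos(x*y) + 2*sin(y))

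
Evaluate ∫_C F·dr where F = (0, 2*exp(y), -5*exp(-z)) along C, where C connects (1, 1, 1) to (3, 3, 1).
-2*E*(1 - exp(2))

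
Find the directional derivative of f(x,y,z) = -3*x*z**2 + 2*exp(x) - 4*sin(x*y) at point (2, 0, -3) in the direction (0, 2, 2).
14*sqrt(2)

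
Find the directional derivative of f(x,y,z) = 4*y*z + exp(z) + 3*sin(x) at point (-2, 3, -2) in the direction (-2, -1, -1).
-sqrt(6)*(6*exp(2)*cos(2) + 1 + 4*exp(2))*exp(-2)/6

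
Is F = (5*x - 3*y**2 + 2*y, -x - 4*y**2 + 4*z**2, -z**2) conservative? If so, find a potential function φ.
No, ∇×F = (-8*z, 0, 6*y - 3) ≠ 0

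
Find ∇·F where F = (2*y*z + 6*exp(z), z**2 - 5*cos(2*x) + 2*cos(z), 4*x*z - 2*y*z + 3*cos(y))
4*x - 2*y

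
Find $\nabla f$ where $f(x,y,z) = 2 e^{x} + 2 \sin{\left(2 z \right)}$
(2*exp(x), 0, 4*cos(2*z))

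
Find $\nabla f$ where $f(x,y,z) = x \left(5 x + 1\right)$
(10*x + 1, 0, 0)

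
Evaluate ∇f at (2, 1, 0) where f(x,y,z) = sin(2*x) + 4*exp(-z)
(2*cos(4), 0, -4)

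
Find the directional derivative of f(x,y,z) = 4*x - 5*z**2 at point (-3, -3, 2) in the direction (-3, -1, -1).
8*sqrt(11)/11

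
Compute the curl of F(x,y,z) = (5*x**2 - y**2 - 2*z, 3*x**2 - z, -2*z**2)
(1, -2, 6*x + 2*y)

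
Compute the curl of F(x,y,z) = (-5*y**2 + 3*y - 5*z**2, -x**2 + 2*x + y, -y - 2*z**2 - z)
(-1, -10*z, -2*x + 10*y - 1)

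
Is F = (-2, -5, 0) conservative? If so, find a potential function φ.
Yes, F is conservative. φ = -2*x - 5*y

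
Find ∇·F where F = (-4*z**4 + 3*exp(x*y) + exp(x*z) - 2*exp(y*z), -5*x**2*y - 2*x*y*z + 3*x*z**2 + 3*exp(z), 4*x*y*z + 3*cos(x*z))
-5*x**2 + 4*x*y - 2*x*z - 3*x*sin(x*z) + 3*y*exp(x*y) + z*exp(x*z)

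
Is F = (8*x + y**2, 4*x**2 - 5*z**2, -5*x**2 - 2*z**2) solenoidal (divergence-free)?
No, ∇·F = 8 - 4*z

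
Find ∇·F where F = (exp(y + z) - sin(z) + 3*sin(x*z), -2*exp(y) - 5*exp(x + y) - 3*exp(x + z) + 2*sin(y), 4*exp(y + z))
3*z*cos(x*z) - 2*exp(y) - 5*exp(x + y) + 4*exp(y + z) + 2*cos(y)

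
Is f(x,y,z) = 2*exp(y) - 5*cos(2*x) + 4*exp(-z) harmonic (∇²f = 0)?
No, ∇²f = 2*exp(y) + 20*cos(2*x) + 4*exp(-z)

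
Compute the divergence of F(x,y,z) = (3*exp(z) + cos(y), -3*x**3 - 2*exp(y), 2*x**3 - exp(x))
-2*exp(y)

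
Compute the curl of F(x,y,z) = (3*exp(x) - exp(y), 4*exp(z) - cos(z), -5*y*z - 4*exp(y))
(-5*z - 4*exp(y) - 4*exp(z) - sin(z), 0, exp(y))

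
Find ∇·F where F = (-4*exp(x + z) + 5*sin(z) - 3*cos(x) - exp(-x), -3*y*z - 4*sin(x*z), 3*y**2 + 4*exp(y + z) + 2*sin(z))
((-3*z - 4*exp(x + z) + 4*exp(y + z) + 3*sin(x) + 2*cos(z))*exp(x) + 1)*exp(-x)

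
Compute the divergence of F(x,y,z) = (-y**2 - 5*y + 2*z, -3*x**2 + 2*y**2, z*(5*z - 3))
4*y + 10*z - 3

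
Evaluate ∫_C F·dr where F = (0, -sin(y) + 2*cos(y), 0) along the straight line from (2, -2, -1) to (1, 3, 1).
cos(3) + 2*sin(3) - cos(2) + 2*sin(2)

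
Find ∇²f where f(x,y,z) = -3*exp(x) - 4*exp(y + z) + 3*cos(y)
-3*exp(x) - 8*exp(y + z) - 3*cos(y)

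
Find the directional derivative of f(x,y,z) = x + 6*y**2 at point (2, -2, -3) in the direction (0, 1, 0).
-24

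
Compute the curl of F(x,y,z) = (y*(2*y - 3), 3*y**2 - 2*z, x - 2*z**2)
(2, -1, 3 - 4*y)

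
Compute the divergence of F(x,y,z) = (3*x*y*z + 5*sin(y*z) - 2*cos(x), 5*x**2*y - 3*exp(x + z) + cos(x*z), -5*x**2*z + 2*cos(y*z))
3*y*z - 2*y*sin(y*z) + 2*sin(x)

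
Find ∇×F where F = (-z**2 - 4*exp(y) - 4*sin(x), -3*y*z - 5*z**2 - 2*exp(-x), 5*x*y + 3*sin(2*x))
(5*x + 3*y + 10*z, -5*y - 2*z - 6*cos(2*x), 4*exp(y) + 2*exp(-x))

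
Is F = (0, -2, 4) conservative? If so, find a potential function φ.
Yes, F is conservative. φ = -2*y + 4*z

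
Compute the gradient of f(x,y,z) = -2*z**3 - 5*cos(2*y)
(0, 10*sin(2*y), -6*z**2)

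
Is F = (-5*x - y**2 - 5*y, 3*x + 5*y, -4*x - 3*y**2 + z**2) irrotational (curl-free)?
No, ∇×F = (-6*y, 4, 2*y + 8)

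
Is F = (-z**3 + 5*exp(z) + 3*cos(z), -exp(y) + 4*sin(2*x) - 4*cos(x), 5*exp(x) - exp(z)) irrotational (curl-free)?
No, ∇×F = (0, -3*z**2 - 5*exp(x) + 5*exp(z) - 3*sin(z), 4*sin(x) + 8*cos(2*x))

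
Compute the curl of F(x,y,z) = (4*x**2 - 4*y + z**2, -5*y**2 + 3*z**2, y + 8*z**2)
(1 - 6*z, 2*z, 4)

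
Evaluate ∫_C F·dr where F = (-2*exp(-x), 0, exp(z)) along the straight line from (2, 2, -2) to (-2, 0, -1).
(-3 + E + 2*exp(4))*exp(-2)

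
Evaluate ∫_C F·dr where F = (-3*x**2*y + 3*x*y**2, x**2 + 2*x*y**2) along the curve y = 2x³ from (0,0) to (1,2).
13/2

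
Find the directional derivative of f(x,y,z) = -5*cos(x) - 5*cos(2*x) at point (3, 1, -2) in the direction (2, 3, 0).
10*sqrt(13)*(2*sin(6) + sin(3))/13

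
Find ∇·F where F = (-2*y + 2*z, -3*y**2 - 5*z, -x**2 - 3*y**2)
-6*y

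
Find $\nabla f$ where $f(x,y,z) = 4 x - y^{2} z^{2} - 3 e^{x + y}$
(4 - 3*exp(x + y), -2*y*z**2 - 3*exp(x + y), -2*y**2*z)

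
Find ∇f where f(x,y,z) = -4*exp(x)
(-4*exp(x), 0, 0)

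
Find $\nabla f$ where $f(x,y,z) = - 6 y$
(0, -6, 0)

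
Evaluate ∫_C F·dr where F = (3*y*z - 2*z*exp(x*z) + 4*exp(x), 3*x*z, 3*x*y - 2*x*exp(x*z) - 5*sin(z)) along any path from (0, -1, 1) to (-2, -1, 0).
-5*cos(1) + 4*exp(-2) + 1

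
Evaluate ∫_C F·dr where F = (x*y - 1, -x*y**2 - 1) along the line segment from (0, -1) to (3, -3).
11/2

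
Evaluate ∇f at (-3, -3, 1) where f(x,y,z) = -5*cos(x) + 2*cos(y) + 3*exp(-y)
(-5*sin(3), -3*exp(3) + 2*sin(3), 0)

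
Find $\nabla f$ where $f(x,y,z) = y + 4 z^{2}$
(0, 1, 8*z)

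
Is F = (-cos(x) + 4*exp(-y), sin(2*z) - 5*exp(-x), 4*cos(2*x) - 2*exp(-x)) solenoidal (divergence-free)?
No, ∇·F = sin(x)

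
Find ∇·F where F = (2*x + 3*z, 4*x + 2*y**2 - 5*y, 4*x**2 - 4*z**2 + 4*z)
4*y - 8*z + 1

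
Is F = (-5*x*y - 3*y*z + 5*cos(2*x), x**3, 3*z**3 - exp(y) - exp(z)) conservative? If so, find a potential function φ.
No, ∇×F = (-exp(y), -3*y, 3*x**2 + 5*x + 3*z) ≠ 0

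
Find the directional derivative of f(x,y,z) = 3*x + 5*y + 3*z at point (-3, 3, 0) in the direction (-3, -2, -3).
-14*sqrt(22)/11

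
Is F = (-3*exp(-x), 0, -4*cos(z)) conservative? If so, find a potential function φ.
Yes, F is conservative. φ = -4*sin(z) + 3*exp(-x)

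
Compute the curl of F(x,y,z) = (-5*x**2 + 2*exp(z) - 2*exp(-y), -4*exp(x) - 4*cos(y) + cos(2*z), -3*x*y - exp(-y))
(-3*x + 2*sin(2*z) + exp(-y), 3*y + 2*exp(z), -4*exp(x) - 2*exp(-y))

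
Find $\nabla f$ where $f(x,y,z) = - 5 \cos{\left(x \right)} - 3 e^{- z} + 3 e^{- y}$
(5*sin(x), -3*exp(-y), 3*exp(-z))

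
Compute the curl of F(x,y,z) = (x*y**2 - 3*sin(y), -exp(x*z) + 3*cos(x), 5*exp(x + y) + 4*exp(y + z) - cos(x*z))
(x*exp(x*z) + 5*exp(x + y) + 4*exp(y + z), -z*sin(x*z) - 5*exp(x + y), -2*x*y - z*exp(x*z) - 3*sin(x) + 3*cos(y))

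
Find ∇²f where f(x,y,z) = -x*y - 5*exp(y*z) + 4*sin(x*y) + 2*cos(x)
-4*x**2*sin(x*y) - 5*y**2*exp(y*z) - 4*y**2*sin(x*y) - 5*z**2*exp(y*z) - 2*cos(x)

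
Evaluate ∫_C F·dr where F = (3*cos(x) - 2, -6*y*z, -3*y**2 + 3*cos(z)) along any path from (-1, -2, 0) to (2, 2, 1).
-18 + 3*sin(2) + 6*sin(1)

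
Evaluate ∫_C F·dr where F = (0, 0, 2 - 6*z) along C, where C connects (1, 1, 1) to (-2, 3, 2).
-7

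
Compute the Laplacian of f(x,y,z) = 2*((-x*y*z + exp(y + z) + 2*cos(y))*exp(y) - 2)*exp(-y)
4*exp(y + z) - 4*cos(y) - 4*exp(-y)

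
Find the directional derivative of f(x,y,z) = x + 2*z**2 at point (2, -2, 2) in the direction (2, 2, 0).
sqrt(2)/2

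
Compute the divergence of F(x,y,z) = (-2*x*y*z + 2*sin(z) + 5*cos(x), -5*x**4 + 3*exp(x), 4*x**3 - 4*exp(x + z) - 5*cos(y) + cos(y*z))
-2*y*z - y*sin(y*z) - 4*exp(x + z) - 5*sin(x)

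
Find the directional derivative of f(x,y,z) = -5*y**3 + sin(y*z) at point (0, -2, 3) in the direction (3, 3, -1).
sqrt(19)*(-180 + 11*cos(6))/19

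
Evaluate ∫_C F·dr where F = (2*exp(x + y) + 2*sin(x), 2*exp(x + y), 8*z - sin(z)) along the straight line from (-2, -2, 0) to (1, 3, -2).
3*cos(2) - 2*cos(1) + 15 + 4*sinh(4)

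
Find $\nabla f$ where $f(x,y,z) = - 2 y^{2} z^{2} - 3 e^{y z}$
(0, z*(-4*y*z - 3*exp(y*z)), y*(-4*y*z - 3*exp(y*z)))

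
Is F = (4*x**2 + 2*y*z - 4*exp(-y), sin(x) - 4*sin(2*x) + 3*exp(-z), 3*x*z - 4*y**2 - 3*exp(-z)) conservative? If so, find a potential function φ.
No, ∇×F = (-8*y + 3*exp(-z), 2*y - 3*z, -2*z + cos(x) - 8*cos(2*x) - 4*exp(-y)) ≠ 0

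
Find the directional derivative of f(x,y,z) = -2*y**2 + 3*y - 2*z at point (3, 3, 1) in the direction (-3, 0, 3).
-sqrt(2)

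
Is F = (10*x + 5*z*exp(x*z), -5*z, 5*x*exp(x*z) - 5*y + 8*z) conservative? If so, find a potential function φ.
Yes, F is conservative. φ = 5*x**2 - 5*y*z + 4*z**2 + 5*exp(x*z)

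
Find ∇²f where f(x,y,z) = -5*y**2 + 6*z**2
2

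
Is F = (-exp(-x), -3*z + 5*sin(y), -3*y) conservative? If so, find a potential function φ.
Yes, F is conservative. φ = -3*y*z - 5*cos(y) + exp(-x)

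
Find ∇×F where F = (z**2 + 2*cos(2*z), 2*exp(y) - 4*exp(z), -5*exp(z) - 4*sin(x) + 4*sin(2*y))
(4*exp(z) + 8*cos(2*y), 2*z - 4*sin(2*z) + 4*cos(x), 0)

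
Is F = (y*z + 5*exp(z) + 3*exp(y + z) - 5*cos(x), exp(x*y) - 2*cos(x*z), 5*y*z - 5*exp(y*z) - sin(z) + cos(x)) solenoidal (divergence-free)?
No, ∇·F = x*exp(x*y) - 5*y*exp(y*z) + 5*y + 5*sin(x) - cos(z)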